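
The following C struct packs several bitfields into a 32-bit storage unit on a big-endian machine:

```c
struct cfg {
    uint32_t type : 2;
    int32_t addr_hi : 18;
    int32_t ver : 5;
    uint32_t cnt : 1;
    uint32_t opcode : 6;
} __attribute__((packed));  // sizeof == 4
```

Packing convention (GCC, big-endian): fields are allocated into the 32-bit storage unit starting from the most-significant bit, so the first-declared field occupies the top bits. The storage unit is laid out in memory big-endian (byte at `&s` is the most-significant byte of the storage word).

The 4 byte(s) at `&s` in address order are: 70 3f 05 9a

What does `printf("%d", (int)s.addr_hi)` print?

[0]=0x70 [1]=0x3f [2]=0x05 [3]=0x9a (big-endian) → word 0x703f059a
type [30+:2] = (word>>30) & 0x3 = 1
addr_hi [12+:18] = (word>>12) & 0x3ffff = 197616  ←
ver [7+:5] = (word>>7) & 0x1f = 11
cnt [6+:1] = (word>>6) & 0x1 = 0
opcode [0+:6] = (word>>0) & 0x3f = 26
addr_hi signed 18b, MSB=1: 197616 - 262144 = -64528

-64528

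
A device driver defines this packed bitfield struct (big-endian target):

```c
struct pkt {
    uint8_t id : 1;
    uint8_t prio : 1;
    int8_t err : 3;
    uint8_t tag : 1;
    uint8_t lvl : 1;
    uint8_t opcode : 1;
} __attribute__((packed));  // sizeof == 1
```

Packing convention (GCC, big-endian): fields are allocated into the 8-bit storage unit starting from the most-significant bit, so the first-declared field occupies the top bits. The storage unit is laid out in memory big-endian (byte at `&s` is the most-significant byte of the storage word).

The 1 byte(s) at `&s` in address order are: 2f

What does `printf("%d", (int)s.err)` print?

-3

[0]=0x2f (big-endian) → word 0x2f
id:1 @ bit 7 → (0x2f>>7)&0x1 = 0x0
prio:1 @ bit 6 → (0x2f>>6)&0x1 = 0x0
err:3 @ bit 3 → (0x2f>>3)&0x7 = 0x5  ←
tag:1 @ bit 2 → (0x2f>>2)&0x1 = 0x1
lvl:1 @ bit 1 → (0x2f>>1)&0x1 = 0x1
opcode:1 @ bit 0 → (0x2f>>0)&0x1 = 0x1
err signed 3b, MSB=1: 5 - 8 = -3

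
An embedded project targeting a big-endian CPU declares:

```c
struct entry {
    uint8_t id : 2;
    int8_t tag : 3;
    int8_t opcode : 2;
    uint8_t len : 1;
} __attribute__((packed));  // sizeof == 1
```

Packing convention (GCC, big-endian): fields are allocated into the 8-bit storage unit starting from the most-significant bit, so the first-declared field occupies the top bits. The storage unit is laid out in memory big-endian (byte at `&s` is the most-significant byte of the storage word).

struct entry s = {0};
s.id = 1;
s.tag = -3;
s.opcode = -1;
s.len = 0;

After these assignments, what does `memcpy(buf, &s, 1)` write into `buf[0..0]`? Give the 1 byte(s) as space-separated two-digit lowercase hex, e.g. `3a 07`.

6e

id (2b) val=1 bits=0x1 at bit 6: 0x40
tag (3b) val=-3 bits=0x5 at bit 3: 0x68
opcode (2b) val=-1 bits=0x3 at bit 1: 0x6e
len (1b) val=0 bits=0x0 at bit 0: 0x6e
word = 0x6e → big-endian bytes:
  [0]=0x6e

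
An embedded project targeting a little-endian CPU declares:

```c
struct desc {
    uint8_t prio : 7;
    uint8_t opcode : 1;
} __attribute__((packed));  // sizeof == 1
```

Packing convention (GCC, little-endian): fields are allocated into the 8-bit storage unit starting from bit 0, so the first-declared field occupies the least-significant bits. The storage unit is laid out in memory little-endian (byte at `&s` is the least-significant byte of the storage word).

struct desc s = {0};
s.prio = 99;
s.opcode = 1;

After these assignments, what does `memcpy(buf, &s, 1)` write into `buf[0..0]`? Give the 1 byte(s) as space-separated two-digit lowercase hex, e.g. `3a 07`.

e3

prio (7b) val=99 bits=0x63 at bit 0: 0x63
opcode (1b) val=1 bits=0x1 at bit 7: 0xe3
word = 0xe3 → little-endian bytes:
  [0]=0xe3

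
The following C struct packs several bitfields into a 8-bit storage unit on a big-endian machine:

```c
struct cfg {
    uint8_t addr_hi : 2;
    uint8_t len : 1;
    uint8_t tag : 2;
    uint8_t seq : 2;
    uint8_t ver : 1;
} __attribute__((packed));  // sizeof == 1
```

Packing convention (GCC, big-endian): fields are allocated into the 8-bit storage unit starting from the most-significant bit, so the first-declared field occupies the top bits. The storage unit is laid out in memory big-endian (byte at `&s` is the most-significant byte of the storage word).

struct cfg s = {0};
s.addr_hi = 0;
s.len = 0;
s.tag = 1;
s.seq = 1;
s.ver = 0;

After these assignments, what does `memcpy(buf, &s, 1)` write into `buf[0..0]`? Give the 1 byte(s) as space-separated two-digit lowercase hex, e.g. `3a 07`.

0a

[6+:2] addr_hi=0 & 0x3 = 0x0; word=0x00
[5+:1] len=0 & 0x1 = 0x0; word=0x00
[3+:2] tag=1 & 0x3 = 0x1; word=0x08
[1+:2] seq=1 & 0x3 = 0x1; word=0x0a
[0+:1] ver=0 & 0x1 = 0x0; word=0x0a
word = 0x0a → big-endian bytes:
  [0]=0x0a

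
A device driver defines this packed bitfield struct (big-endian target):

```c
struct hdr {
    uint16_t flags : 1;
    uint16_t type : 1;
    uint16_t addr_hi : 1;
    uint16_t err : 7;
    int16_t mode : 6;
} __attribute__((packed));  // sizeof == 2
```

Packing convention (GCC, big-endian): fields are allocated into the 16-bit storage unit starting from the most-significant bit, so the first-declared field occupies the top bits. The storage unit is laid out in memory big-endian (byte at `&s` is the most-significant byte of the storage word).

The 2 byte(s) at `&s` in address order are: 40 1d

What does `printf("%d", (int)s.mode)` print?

29

[0]=0x40 [1]=0x1d (big-endian) → word 0x401d
flags [15+:1] = (word>>15) & 0x1 = 0
type [14+:1] = (word>>14) & 0x1 = 1
addr_hi [13+:1] = (word>>13) & 0x1 = 0
err [6+:7] = (word>>6) & 0x7f = 0
mode [0+:6] = (word>>0) & 0x3f = 29  ←
mode signed 6b, MSB=0: value = 29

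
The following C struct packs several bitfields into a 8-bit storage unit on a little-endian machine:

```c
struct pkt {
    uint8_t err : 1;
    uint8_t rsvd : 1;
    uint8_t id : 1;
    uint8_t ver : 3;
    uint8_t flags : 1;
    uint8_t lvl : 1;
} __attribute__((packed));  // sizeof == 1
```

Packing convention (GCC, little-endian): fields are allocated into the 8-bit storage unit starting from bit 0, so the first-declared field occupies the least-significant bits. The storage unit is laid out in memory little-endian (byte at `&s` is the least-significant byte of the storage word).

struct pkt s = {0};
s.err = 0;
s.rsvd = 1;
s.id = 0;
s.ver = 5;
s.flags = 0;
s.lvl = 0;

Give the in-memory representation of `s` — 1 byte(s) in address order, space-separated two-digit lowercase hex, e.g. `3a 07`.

err (1b) val=0 bits=0x0 at bit 0: 0x00
rsvd (1b) val=1 bits=0x1 at bit 1: 0x02
id (1b) val=0 bits=0x0 at bit 2: 0x02
ver (3b) val=5 bits=0x5 at bit 3: 0x2a
flags (1b) val=0 bits=0x0 at bit 6: 0x2a
lvl (1b) val=0 bits=0x0 at bit 7: 0x2a
word = 0x2a → little-endian bytes:
  [0]=0x2a

2a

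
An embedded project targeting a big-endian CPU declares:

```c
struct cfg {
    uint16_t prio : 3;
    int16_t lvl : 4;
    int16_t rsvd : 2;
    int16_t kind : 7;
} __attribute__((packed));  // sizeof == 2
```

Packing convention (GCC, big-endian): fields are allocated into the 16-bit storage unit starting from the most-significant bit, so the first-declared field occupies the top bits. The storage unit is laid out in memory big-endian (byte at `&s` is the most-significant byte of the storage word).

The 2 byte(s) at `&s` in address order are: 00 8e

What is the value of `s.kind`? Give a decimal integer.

[0]=0x00 [1]=0x8e (big-endian) → word 0x008e
prio:3 @ bit 13 → (0x008e>>13)&0x7 = 0x0
lvl:4 @ bit 9 → (0x008e>>9)&0xf = 0x0
rsvd:2 @ bit 7 → (0x008e>>7)&0x3 = 0x1
kind:7 @ bit 0 → (0x008e>>0)&0x7f = 0xe  ←
kind signed 7b, MSB=0: value = 14

14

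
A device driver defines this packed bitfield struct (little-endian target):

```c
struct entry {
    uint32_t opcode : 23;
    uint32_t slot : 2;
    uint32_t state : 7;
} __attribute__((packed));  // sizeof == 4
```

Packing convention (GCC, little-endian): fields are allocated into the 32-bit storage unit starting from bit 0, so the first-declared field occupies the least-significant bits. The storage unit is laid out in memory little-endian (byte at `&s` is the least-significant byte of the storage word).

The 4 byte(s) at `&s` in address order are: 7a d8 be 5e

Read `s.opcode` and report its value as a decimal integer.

[0]=0x7a [1]=0xd8 [2]=0xbe [3]=0x5e (little-endian) → word 0x5ebed87a
opcode:23 @ bit 0 → (0x5ebed87a>>0)&0x7fffff = 0x3ed87a  ←
slot:2 @ bit 23 → (0x5ebed87a>>23)&0x3 = 0x1
state:7 @ bit 25 → (0x5ebed87a>>25)&0x7f = 0x2f

4118650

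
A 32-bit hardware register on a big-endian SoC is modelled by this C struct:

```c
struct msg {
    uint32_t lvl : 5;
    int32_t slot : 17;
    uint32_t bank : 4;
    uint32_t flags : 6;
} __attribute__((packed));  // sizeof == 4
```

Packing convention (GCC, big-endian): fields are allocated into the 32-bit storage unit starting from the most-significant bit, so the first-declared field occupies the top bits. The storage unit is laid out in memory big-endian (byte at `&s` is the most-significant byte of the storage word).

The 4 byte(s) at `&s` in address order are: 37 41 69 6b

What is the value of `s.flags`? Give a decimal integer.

43

[0]=0x37 [1]=0x41 [2]=0x69 [3]=0x6b (big-endian) → word 0x3741696b
lvl:5 @ bit 27 → (0x3741696b>>27)&0x1f = 0x6
slot:17 @ bit 10 → (0x3741696b>>10)&0x1ffff = 0x1d05a
bank:4 @ bit 6 → (0x3741696b>>6)&0xf = 0x5
flags:6 @ bit 0 → (0x3741696b>>0)&0x3f = 0x2b  ←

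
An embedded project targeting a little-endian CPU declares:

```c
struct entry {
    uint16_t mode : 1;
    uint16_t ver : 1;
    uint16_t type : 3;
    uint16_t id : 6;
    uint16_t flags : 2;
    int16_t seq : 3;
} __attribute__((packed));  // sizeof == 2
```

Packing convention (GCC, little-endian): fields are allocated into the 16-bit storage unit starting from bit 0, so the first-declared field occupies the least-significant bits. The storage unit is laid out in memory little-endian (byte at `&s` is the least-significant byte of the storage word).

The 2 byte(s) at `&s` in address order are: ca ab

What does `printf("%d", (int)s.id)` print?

30

[0]=0xca [1]=0xab (little-endian) → word 0xabca
mode:1 @ bit 0 → (0xabca>>0)&0x1 = 0x0
ver:1 @ bit 1 → (0xabca>>1)&0x1 = 0x1
type:3 @ bit 2 → (0xabca>>2)&0x7 = 0x2
id:6 @ bit 5 → (0xabca>>5)&0x3f = 0x1e  ←
flags:2 @ bit 11 → (0xabca>>11)&0x3 = 0x1
seq:3 @ bit 13 → (0xabca>>13)&0x7 = 0x5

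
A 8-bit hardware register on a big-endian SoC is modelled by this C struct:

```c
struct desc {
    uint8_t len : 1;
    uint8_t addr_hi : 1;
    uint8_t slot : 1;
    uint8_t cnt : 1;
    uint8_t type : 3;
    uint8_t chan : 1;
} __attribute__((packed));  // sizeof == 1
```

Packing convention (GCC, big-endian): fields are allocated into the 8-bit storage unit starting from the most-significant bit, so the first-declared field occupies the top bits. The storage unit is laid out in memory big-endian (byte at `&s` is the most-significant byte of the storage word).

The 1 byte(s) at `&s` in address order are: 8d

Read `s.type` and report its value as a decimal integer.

[0]=0x8d (big-endian) → word 0x8d
len [7+:1] = (word>>7) & 0x1 = 1
addr_hi [6+:1] = (word>>6) & 0x1 = 0
slot [5+:1] = (word>>5) & 0x1 = 0
cnt [4+:1] = (word>>4) & 0x1 = 0
type [1+:3] = (word>>1) & 0x7 = 6  ←
chan [0+:1] = (word>>0) & 0x1 = 1

6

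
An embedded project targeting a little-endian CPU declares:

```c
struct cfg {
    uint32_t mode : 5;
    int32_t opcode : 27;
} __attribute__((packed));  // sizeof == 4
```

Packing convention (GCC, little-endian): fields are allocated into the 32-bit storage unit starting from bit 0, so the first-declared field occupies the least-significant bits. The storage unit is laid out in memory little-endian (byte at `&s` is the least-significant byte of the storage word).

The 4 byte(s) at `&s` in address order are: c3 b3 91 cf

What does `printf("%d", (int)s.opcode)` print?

-25391714

[0]=0xc3 [1]=0xb3 [2]=0x91 [3]=0xcf (little-endian) → word 0xcf91b3c3
mode [0+:5] = (word>>0) & 0x1f = 3
opcode [5+:27] = (word>>5) & 0x7ffffff = 108826014  ←
opcode signed 27b, MSB=1: 108826014 - 134217728 = -25391714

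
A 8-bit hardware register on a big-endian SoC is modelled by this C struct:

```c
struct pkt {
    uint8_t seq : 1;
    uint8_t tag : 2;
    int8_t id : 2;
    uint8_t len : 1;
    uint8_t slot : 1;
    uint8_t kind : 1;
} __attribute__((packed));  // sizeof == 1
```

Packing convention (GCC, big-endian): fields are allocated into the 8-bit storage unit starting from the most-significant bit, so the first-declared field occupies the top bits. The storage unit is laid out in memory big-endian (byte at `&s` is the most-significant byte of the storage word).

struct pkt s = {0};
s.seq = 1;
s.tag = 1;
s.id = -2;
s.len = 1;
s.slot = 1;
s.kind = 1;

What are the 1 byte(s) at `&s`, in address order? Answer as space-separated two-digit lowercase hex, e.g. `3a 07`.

[7+:1] seq=1 & 0x1 = 0x1; word=0x80
[5+:2] tag=1 & 0x3 = 0x1; word=0xa0
[3+:2] id=-2 & 0x3 = 0x2; word=0xb0
[2+:1] len=1 & 0x1 = 0x1; word=0xb4
[1+:1] slot=1 & 0x1 = 0x1; word=0xb6
[0+:1] kind=1 & 0x1 = 0x1; word=0xb7
word = 0xb7 → big-endian bytes:
  [0]=0xb7

b7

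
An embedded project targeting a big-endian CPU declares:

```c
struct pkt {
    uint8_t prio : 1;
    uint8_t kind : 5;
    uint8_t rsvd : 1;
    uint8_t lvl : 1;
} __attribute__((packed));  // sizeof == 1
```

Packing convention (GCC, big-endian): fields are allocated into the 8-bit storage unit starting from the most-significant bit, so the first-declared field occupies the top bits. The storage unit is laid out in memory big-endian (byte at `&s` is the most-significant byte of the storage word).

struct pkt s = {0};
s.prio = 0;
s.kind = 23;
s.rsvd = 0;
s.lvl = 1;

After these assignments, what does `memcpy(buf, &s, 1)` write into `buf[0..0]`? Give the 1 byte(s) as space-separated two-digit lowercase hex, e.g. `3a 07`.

[7+:1] prio=0 & 0x1 = 0x0; word=0x00
[2+:5] kind=23 & 0x1f = 0x17; word=0x5c
[1+:1] rsvd=0 & 0x1 = 0x0; word=0x5c
[0+:1] lvl=1 & 0x1 = 0x1; word=0x5d
word = 0x5d → big-endian bytes:
  [0]=0x5d

5d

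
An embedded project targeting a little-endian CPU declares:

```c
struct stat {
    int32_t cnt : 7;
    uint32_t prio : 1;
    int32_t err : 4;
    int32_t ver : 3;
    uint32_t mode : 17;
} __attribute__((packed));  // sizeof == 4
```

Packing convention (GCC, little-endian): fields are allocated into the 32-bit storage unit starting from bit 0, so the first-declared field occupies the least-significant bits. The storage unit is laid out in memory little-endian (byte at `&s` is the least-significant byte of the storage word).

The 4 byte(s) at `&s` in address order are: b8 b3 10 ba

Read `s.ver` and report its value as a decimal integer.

[0]=0xb8 [1]=0xb3 [2]=0x10 [3]=0xba (little-endian) → word 0xba10b3b8
cnt:7 @ bit 0 → (0xba10b3b8>>0)&0x7f = 0x38
prio:1 @ bit 7 → (0xba10b3b8>>7)&0x1 = 0x1
err:4 @ bit 8 → (0xba10b3b8>>8)&0xf = 0x3
ver:3 @ bit 12 → (0xba10b3b8>>12)&0x7 = 0x3  ←
mode:17 @ bit 15 → (0xba10b3b8>>15)&0x1ffff = 0x17421
ver signed 3b, MSB=0: value = 3

3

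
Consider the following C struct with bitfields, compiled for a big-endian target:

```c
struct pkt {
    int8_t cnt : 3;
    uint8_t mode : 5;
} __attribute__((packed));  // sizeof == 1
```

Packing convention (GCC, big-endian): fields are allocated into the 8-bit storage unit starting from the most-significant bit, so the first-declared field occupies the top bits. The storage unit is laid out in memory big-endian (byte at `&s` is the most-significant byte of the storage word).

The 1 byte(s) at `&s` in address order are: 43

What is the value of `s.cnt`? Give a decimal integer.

[0]=0x43 (big-endian) → word 0x43
cnt:3 @ bit 5 → (0x43>>5)&0x7 = 0x2  ←
mode:5 @ bit 0 → (0x43>>0)&0x1f = 0x3
cnt signed 3b, MSB=0: value = 2

2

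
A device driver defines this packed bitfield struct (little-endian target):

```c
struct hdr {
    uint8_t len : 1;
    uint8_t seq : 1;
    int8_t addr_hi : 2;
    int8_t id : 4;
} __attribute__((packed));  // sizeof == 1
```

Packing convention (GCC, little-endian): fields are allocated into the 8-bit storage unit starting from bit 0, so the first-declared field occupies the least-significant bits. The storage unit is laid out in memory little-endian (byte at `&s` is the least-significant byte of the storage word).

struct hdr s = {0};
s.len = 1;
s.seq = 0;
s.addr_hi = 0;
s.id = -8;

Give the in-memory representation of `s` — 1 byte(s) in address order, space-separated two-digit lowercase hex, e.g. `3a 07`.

len:1 = 1 → 0x1 << 0 → word 0x01
seq:1 = 0 → 0x0 << 1 → word 0x01
addr_hi:2 = 0 → 0x0 << 2 → word 0x01
id:4 = -8 → 0x8 << 4 → word 0x81
word = 0x81 → little-endian bytes:
  [0]=0x81

81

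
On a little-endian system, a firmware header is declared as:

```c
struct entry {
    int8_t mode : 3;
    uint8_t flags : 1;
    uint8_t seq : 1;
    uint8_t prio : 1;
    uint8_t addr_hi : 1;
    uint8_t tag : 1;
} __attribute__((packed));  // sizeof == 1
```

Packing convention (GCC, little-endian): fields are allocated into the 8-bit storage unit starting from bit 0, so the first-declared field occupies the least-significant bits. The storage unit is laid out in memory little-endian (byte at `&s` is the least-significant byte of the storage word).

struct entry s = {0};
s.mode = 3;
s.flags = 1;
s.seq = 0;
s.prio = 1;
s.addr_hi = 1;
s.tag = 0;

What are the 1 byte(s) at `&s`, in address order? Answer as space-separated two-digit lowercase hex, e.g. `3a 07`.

mode:3 = 3 → 0x3 << 0 → word 0x03
flags:1 = 1 → 0x1 << 3 → word 0x0b
seq:1 = 0 → 0x0 << 4 → word 0x0b
prio:1 = 1 → 0x1 << 5 → word 0x2b
addr_hi:1 = 1 → 0x1 << 6 → word 0x6b
tag:1 = 0 → 0x0 << 7 → word 0x6b
word = 0x6b → little-endian bytes:
  [0]=0x6b

6b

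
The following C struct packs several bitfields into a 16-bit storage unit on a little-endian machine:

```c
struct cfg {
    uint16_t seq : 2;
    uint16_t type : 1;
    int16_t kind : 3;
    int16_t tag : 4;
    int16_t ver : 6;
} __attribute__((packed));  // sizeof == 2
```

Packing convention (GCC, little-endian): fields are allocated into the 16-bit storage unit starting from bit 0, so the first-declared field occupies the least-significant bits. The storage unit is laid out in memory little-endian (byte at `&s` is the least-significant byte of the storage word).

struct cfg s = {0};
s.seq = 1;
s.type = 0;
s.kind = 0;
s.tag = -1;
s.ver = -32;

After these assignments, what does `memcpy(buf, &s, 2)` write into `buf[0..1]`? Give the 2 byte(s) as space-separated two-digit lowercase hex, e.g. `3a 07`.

c1 83

seq (2b) val=1 bits=0x1 at bit 0: 0x0001
type (1b) val=0 bits=0x0 at bit 2: 0x0001
kind (3b) val=0 bits=0x0 at bit 3: 0x0001
tag (4b) val=-1 bits=0xf at bit 6: 0x03c1
ver (6b) val=-32 bits=0x20 at bit 10: 0x83c1
word = 0x83c1 → little-endian bytes:
  [0]=0xc1  [1]=0x83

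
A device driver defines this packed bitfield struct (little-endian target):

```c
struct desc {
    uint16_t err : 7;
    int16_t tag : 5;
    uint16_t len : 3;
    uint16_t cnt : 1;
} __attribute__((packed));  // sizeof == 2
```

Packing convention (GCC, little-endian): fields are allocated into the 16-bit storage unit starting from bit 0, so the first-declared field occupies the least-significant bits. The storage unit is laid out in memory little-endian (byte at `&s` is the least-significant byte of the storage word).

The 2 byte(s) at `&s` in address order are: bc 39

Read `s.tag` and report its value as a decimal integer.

-13

[0]=0xbc [1]=0x39 (little-endian) → word 0x39bc
err:7 @ bit 0 → (0x39bc>>0)&0x7f = 0x3c
tag:5 @ bit 7 → (0x39bc>>7)&0x1f = 0x13  ←
len:3 @ bit 12 → (0x39bc>>12)&0x7 = 0x3
cnt:1 @ bit 15 → (0x39bc>>15)&0x1 = 0x0
tag signed 5b, MSB=1: 19 - 32 = -13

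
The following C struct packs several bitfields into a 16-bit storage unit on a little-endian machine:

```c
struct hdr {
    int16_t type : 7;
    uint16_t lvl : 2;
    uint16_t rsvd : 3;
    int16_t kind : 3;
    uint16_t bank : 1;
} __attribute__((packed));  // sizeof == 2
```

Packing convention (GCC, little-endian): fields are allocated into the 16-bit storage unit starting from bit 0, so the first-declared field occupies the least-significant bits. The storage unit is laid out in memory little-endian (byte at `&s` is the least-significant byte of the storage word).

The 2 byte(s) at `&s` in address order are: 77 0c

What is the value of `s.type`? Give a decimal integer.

-9

[0]=0x77 [1]=0x0c (little-endian) → word 0x0c77
type:7 @ bit 0 → (0x0c77>>0)&0x7f = 0x77  ←
lvl:2 @ bit 7 → (0x0c77>>7)&0x3 = 0x0
rsvd:3 @ bit 9 → (0x0c77>>9)&0x7 = 0x6
kind:3 @ bit 12 → (0x0c77>>12)&0x7 = 0x0
bank:1 @ bit 15 → (0x0c77>>15)&0x1 = 0x0
type signed 7b, MSB=1: 119 - 128 = -9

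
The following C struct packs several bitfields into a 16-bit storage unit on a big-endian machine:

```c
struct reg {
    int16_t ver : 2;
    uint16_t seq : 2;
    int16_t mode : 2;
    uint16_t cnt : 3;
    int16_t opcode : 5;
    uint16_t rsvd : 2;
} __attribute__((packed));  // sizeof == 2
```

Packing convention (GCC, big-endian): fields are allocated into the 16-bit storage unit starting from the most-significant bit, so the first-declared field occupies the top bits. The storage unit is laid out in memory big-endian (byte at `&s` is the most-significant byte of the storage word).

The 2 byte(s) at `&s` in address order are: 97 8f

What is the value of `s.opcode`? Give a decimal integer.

3

[0]=0x97 [1]=0x8f (big-endian) → word 0x978f
ver [14+:2] = (word>>14) & 0x3 = 2
seq [12+:2] = (word>>12) & 0x3 = 1
mode [10+:2] = (word>>10) & 0x3 = 1
cnt [7+:3] = (word>>7) & 0x7 = 7
opcode [2+:5] = (word>>2) & 0x1f = 3  ←
rsvd [0+:2] = (word>>0) & 0x3 = 3
opcode signed 5b, MSB=0: value = 3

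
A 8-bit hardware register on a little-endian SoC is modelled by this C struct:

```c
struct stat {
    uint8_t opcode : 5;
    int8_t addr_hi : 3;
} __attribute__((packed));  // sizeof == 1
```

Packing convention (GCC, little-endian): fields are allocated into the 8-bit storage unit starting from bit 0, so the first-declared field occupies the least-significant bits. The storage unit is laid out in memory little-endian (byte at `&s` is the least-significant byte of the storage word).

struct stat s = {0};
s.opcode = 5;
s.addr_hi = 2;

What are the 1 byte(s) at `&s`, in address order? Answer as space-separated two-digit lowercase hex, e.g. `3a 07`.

45

opcode:5 = 5 → 0x5 << 0 → word 0x05
addr_hi:3 = 2 → 0x2 << 5 → word 0x45
word = 0x45 → little-endian bytes:
  [0]=0x45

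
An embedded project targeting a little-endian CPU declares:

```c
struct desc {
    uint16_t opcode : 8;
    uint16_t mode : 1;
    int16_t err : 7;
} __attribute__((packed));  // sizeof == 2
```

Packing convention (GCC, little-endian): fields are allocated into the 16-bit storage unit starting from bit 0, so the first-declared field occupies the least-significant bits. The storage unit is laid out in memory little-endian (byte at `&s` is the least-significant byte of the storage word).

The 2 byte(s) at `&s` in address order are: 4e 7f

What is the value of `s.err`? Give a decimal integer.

63

[0]=0x4e [1]=0x7f (little-endian) → word 0x7f4e
opcode:8 @ bit 0 → (0x7f4e>>0)&0xff = 0x4e
mode:1 @ bit 8 → (0x7f4e>>8)&0x1 = 0x1
err:7 @ bit 9 → (0x7f4e>>9)&0x7f = 0x3f  ←
err signed 7b, MSB=0: value = 63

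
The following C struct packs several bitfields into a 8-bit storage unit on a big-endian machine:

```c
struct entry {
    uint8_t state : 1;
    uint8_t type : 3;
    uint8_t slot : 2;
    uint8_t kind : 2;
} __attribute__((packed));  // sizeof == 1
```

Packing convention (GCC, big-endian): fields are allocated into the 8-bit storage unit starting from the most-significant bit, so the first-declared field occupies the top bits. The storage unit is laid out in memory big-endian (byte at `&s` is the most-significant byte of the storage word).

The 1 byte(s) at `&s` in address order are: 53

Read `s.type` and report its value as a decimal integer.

5

[0]=0x53 (big-endian) → word 0x53
state [7+:1] = (word>>7) & 0x1 = 0
type [4+:3] = (word>>4) & 0x7 = 5  ←
slot [2+:2] = (word>>2) & 0x3 = 0
kind [0+:2] = (word>>0) & 0x3 = 3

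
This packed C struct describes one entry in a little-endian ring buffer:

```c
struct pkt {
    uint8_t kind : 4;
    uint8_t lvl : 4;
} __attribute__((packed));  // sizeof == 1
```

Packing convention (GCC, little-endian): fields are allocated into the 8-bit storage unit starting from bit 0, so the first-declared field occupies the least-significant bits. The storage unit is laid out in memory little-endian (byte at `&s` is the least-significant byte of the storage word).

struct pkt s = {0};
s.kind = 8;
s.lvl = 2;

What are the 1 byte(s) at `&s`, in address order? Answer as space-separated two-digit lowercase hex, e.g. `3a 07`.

kind (4b) val=8 bits=0x8 at bit 0: 0x08
lvl (4b) val=2 bits=0x2 at bit 4: 0x28
word = 0x28 → little-endian bytes:
  [0]=0x28

28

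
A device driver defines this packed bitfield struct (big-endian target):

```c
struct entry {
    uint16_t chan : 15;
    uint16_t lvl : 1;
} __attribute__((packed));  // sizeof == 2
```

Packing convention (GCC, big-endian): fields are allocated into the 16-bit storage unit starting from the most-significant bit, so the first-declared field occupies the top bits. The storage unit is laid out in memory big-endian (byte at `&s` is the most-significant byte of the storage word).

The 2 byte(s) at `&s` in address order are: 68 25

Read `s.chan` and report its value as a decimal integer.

[0]=0x68 [1]=0x25 (big-endian) → word 0x6825
chan:15 @ bit 1 → (0x6825>>1)&0x7fff = 0x3412  ←
lvl:1 @ bit 0 → (0x6825>>0)&0x1 = 0x1

13330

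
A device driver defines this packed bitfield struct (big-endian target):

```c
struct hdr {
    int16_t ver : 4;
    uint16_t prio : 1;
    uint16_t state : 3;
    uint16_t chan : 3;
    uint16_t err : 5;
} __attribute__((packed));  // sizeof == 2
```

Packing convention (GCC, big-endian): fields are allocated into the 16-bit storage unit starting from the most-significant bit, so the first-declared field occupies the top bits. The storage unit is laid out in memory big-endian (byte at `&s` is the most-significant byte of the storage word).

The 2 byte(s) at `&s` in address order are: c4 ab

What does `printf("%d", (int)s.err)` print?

11

[0]=0xc4 [1]=0xab (big-endian) → word 0xc4ab
ver:4 @ bit 12 → (0xc4ab>>12)&0xf = 0xc
prio:1 @ bit 11 → (0xc4ab>>11)&0x1 = 0x0
state:3 @ bit 8 → (0xc4ab>>8)&0x7 = 0x4
chan:3 @ bit 5 → (0xc4ab>>5)&0x7 = 0x5
err:5 @ bit 0 → (0xc4ab>>0)&0x1f = 0xb  ←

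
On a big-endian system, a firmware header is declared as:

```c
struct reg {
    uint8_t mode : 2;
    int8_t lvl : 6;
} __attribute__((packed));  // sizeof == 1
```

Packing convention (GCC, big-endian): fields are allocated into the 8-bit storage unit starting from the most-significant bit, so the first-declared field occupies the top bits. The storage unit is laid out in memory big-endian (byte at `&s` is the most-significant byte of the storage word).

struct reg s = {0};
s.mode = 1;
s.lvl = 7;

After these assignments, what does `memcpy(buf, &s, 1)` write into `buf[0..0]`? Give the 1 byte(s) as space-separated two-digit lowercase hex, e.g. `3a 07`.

47

mode:2 = 1 → 0x1 << 6 → word 0x40
lvl:6 = 7 → 0x7 << 0 → word 0x47
word = 0x47 → big-endian bytes:
  [0]=0x47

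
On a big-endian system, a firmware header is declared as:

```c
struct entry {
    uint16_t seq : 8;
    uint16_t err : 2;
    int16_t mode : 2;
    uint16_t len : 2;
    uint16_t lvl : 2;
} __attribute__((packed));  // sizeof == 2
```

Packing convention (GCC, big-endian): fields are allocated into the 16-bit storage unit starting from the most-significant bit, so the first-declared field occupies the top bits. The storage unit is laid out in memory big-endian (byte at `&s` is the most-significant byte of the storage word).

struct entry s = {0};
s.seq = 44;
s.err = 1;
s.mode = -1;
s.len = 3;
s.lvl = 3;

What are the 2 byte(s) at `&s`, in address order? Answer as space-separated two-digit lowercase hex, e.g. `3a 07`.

[8+:8] seq=44 & 0xff = 0x2c; word=0x2c00
[6+:2] err=1 & 0x3 = 0x1; word=0x2c40
[4+:2] mode=-1 & 0x3 = 0x3; word=0x2c70
[2+:2] len=3 & 0x3 = 0x3; word=0x2c7c
[0+:2] lvl=3 & 0x3 = 0x3; word=0x2c7f
word = 0x2c7f → big-endian bytes:
  [0]=0x2c  [1]=0x7f

2c 7f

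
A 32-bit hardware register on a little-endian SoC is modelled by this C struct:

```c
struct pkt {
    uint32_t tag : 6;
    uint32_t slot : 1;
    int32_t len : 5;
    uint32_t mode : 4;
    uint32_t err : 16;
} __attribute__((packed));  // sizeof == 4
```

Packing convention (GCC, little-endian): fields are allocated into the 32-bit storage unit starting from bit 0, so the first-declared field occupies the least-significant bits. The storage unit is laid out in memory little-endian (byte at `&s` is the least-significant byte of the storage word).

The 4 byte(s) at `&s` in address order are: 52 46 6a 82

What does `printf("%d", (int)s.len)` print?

[0]=0x52 [1]=0x46 [2]=0x6a [3]=0x82 (little-endian) → word 0x826a4652
tag [0+:6] = (word>>0) & 0x3f = 18
slot [6+:1] = (word>>6) & 0x1 = 1
len [7+:5] = (word>>7) & 0x1f = 12  ←
mode [12+:4] = (word>>12) & 0xf = 4
err [16+:16] = (word>>16) & 0xffff = 33386
len signed 5b, MSB=0: value = 12

12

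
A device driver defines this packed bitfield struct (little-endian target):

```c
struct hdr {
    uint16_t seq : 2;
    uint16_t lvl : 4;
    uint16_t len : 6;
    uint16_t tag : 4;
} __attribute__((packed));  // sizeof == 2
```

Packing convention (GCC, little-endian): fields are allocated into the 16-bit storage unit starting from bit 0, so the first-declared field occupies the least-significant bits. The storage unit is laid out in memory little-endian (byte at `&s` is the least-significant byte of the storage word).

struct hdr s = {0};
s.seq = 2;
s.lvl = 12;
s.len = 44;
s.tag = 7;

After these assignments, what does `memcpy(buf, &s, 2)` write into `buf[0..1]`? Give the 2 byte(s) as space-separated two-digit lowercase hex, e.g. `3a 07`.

seq:2 = 2 → 0x2 << 0 → word 0x0002
lvl:4 = 12 → 0xc << 2 → word 0x0032
len:6 = 44 → 0x2c << 6 → word 0x0b32
tag:4 = 7 → 0x7 << 12 → word 0x7b32
word = 0x7b32 → little-endian bytes:
  [0]=0x32  [1]=0x7b

32 7b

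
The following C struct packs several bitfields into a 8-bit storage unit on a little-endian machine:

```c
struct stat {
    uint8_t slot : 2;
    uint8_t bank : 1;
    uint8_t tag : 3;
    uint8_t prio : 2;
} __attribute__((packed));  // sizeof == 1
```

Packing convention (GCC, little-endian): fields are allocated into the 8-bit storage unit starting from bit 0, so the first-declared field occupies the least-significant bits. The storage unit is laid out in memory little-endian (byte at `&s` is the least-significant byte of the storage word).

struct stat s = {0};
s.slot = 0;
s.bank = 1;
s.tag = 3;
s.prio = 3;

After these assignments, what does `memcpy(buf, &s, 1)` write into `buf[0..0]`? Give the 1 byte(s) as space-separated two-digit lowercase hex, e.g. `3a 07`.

dc

slot (2b) val=0 bits=0x0 at bit 0: 0x00
bank (1b) val=1 bits=0x1 at bit 2: 0x04
tag (3b) val=3 bits=0x3 at bit 3: 0x1c
prio (2b) val=3 bits=0x3 at bit 6: 0xdc
word = 0xdc → little-endian bytes:
  [0]=0xdc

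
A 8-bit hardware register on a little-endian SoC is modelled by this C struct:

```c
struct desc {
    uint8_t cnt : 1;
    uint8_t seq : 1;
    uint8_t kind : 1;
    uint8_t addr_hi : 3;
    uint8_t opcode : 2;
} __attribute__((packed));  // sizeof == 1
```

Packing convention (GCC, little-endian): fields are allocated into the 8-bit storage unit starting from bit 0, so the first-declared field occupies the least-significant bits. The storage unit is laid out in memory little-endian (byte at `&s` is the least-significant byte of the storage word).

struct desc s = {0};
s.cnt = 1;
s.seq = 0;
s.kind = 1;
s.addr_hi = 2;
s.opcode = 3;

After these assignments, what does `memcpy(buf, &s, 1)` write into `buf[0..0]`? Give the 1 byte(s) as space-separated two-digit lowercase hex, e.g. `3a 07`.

d5

cnt:1 = 1 → 0x1 << 0 → word 0x01
seq:1 = 0 → 0x0 << 1 → word 0x01
kind:1 = 1 → 0x1 << 2 → word 0x05
addr_hi:3 = 2 → 0x2 << 3 → word 0x15
opcode:2 = 3 → 0x3 << 6 → word 0xd5
word = 0xd5 → little-endian bytes:
  [0]=0xd5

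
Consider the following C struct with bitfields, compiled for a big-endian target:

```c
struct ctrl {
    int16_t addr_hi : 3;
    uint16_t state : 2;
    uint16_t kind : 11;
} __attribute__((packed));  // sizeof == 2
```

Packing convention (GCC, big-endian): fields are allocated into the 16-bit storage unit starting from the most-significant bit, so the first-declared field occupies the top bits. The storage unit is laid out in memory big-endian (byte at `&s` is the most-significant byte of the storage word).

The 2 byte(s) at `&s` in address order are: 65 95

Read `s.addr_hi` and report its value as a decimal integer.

[0]=0x65 [1]=0x95 (big-endian) → word 0x6595
addr_hi [13+:3] = (word>>13) & 0x7 = 3  ←
state [11+:2] = (word>>11) & 0x3 = 0
kind [0+:11] = (word>>0) & 0x7ff = 1429
addr_hi signed 3b, MSB=0: value = 3

3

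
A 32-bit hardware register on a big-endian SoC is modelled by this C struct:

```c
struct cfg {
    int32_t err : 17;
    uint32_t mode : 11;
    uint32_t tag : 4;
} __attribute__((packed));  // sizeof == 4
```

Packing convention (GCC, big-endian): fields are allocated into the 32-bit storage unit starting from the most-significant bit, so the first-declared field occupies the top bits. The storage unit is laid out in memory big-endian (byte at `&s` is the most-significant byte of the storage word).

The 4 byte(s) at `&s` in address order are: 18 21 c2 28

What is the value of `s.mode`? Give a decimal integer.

[0]=0x18 [1]=0x21 [2]=0xc2 [3]=0x28 (big-endian) → word 0x1821c228
err [15+:17] = (word>>15) & 0x1ffff = 12355
mode [4+:11] = (word>>4) & 0x7ff = 1058  ←
tag [0+:4] = (word>>0) & 0xf = 8

1058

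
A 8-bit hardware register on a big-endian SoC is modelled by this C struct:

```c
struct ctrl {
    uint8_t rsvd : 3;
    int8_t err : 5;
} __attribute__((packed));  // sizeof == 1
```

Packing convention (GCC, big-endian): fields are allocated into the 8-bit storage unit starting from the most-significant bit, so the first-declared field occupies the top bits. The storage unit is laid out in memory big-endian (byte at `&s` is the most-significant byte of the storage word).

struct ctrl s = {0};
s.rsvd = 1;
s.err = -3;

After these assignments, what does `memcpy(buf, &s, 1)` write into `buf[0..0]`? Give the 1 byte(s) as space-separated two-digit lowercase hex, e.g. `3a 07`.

3d

rsvd (3b) val=1 bits=0x1 at bit 5: 0x20
err (5b) val=-3 bits=0x1d at bit 0: 0x3d
word = 0x3d → big-endian bytes:
  [0]=0x3d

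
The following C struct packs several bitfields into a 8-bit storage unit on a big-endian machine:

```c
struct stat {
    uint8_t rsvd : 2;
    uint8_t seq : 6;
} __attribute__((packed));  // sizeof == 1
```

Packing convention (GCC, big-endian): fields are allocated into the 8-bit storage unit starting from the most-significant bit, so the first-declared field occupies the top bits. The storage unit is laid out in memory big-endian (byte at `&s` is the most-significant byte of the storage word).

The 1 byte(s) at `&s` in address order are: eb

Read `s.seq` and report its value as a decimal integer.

[0]=0xeb (big-endian) → word 0xeb
rsvd:2 @ bit 6 → (0xeb>>6)&0x3 = 0x3
seq:6 @ bit 0 → (0xeb>>0)&0x3f = 0x2b  ←

43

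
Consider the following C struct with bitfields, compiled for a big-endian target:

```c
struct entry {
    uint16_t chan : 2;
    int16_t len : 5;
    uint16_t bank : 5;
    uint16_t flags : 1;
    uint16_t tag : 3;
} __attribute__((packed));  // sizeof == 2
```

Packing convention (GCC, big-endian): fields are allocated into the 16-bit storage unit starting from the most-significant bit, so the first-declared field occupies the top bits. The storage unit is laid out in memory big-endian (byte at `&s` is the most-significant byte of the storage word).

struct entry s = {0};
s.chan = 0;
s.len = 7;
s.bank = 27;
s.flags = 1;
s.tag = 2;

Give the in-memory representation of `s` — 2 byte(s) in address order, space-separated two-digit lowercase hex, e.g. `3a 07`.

chan:2 = 0 → 0x0 << 14 → word 0x0000
len:5 = 7 → 0x7 << 9 → word 0x0e00
bank:5 = 27 → 0x1b << 4 → word 0x0fb0
flags:1 = 1 → 0x1 << 3 → word 0x0fb8
tag:3 = 2 → 0x2 << 0 → word 0x0fba
word = 0x0fba → big-endian bytes:
  [0]=0x0f  [1]=0xba

0f ba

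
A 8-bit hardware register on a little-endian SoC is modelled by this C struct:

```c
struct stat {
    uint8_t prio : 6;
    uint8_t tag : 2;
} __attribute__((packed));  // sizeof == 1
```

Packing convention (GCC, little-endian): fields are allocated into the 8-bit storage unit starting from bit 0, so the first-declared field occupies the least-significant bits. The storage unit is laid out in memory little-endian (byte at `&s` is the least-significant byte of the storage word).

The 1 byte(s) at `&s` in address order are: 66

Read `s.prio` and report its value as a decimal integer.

38

[0]=0x66 (little-endian) → word 0x66
prio [0+:6] = (word>>0) & 0x3f = 38  ←
tag [6+:2] = (word>>6) & 0x3 = 1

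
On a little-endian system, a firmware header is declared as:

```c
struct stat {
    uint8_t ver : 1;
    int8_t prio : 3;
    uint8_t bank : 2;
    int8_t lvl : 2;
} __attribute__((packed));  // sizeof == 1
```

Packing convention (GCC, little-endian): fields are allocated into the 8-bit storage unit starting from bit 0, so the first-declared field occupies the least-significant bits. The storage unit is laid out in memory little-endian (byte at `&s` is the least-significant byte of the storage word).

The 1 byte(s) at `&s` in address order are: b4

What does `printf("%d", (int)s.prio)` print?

[0]=0xb4 (little-endian) → word 0xb4
ver [0+:1] = (word>>0) & 0x1 = 0
prio [1+:3] = (word>>1) & 0x7 = 2  ←
bank [4+:2] = (word>>4) & 0x3 = 3
lvl [6+:2] = (word>>6) & 0x3 = 2
prio signed 3b, MSB=0: value = 2

2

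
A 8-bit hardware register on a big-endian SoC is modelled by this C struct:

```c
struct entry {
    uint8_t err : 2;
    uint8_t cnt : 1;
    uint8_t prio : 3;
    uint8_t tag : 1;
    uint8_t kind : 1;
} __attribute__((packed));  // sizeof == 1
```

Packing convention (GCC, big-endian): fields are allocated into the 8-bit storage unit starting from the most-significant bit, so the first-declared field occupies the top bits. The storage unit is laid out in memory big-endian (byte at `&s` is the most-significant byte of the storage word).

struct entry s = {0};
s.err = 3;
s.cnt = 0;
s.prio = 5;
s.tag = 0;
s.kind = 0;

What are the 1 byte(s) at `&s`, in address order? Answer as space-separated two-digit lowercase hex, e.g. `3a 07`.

d4

err (2b) val=3 bits=0x3 at bit 6: 0xc0
cnt (1b) val=0 bits=0x0 at bit 5: 0xc0
prio (3b) val=5 bits=0x5 at bit 2: 0xd4
tag (1b) val=0 bits=0x0 at bit 1: 0xd4
kind (1b) val=0 bits=0x0 at bit 0: 0xd4
word = 0xd4 → big-endian bytes:
  [0]=0xd4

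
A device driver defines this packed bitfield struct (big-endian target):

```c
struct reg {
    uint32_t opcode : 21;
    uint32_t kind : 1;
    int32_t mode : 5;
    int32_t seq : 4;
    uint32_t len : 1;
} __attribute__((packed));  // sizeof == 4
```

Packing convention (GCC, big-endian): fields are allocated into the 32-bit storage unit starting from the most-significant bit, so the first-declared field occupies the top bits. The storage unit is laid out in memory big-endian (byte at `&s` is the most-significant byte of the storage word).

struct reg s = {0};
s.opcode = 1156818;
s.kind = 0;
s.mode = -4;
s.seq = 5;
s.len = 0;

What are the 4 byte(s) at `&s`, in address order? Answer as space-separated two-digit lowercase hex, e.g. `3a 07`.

[11+:21] opcode=1156818 & 0x1fffff = 0x11a6d2; word=0x8d369000
[10+:1] kind=0 & 0x1 = 0x0; word=0x8d369000
[5+:5] mode=-4 & 0x1f = 0x1c; word=0x8d369380
[1+:4] seq=5 & 0xf = 0x5; word=0x8d36938a
[0+:1] len=0 & 0x1 = 0x0; word=0x8d36938a
word = 0x8d36938a → big-endian bytes:
  [0]=0x8d  [1]=0x36  [2]=0x93  [3]=0x8a

8d 36 93 8a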